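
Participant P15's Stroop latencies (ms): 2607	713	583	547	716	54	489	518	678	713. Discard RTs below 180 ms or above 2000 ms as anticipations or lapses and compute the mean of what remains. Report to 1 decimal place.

Excluded: 54, 2607
Retained (n=8): Σ = 4957
Mean = 4957/8 = 619.6250

619.6 ms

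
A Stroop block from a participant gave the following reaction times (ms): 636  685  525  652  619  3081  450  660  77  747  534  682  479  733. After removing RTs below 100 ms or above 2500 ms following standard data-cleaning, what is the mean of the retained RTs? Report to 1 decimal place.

Excluded: 77, 3081
Retained (n=12): Σ = 7402
Mean = 7402/12 = 616.8333

616.8 ms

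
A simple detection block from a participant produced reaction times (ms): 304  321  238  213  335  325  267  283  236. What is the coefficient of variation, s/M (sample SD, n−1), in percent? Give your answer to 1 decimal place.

15.8%

n = 9, Σ = 2522, M = 280.2222
Σ(x−M)² = 15673.556; s = √(15673.556/8) = 44.2628
CV = 44.2628 / 280.2222 = 0.15796 = 15.796%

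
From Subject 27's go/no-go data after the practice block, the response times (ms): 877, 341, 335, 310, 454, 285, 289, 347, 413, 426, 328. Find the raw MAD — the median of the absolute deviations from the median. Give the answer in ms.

52 ms

Sorted: 285, 289, 310, 328, 335, 341, 347, 413, 426, 454, 877 → median = 341
|x − 341|: 536, 0, 6, 31, 113, 56, 52, 6, 72, 85, 13
Sorted deviations: 0, 6, 6, 13, 31, 52, 56, 72, 85, 113, 536 → MAD = 52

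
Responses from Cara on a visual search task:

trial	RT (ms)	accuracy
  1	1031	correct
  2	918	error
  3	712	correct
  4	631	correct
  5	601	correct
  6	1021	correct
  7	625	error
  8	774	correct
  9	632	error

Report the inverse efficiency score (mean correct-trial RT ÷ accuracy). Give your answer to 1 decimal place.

Correct trials (n=6): 1031, 712, 631, 601, 1021, 774
Mean correct RT = 4770/6 = 795.0000 ms
Proportion correct = 6/9
IES = 795.0000 / (6/9) = 1192.500 ms

1192.5 ms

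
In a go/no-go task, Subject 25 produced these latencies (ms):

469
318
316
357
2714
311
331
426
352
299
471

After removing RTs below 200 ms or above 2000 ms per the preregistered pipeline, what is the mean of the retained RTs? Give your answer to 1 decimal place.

Excluded: 2714
Retained (n=10): Σ = 3650
Mean = 3650/10 = 365.0000

365.0 ms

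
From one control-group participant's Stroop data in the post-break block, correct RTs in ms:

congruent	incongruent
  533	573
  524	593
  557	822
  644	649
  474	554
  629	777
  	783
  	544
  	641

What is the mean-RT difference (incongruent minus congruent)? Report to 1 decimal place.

99.4 ms

M(congruent) = 3361/6 = 560.167
M(incongruent) = 5936/9 = 659.556
Difference = 659.556 − 560.167 = 99.389 ms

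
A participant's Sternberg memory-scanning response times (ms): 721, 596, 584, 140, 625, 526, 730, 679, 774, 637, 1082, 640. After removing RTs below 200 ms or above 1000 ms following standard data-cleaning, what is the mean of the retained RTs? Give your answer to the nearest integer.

651 ms

Excluded: 140, 1082
Retained (n=10): Σ = 6512
Mean = 6512/10 = 651.2000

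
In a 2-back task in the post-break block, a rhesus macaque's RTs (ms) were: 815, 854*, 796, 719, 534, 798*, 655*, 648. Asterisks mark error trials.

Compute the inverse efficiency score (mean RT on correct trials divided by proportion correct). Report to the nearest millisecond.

1124 ms

Correct trials (n=5): 815, 796, 719, 534, 648
Mean correct RT = 3512/5 = 702.4000 ms
Proportion correct = 5/8
IES = 702.4000 / (5/8) = 1123.840 ms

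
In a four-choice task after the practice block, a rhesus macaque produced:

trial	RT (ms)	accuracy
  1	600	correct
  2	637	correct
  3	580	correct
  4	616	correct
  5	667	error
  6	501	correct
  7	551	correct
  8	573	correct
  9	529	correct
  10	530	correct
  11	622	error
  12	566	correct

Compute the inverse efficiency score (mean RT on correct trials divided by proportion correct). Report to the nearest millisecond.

Correct trials (n=10): 600, 637, 580, 616, 501, 551, 573, 529, 530, 566
Mean correct RT = 5683/10 = 568.3000 ms
Proportion correct = 10/12
IES = 568.3000 / (10/12) = 681.960 ms

682 ms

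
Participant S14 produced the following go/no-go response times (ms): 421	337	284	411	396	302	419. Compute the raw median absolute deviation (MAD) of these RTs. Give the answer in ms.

Sorted: 284, 302, 337, 396, 411, 419, 421 → median = 396
|x − 396|: 25, 59, 112, 15, 0, 94, 23
Sorted deviations: 0, 15, 23, 25, 59, 94, 112 → MAD = 25

25 ms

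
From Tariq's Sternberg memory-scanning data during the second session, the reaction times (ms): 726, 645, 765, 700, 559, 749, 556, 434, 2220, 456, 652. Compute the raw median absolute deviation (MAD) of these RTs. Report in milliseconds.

96 ms

Sorted: 434, 456, 556, 559, 645, 652, 700, 726, 749, 765, 2220 → median = 652
|x − 652|: 74, 7, 113, 48, 93, 97, 96, 218, 1568, 196, 0
Sorted deviations: 0, 7, 48, 74, 93, 96, 97, 113, 196, 218, 1568 → MAD = 96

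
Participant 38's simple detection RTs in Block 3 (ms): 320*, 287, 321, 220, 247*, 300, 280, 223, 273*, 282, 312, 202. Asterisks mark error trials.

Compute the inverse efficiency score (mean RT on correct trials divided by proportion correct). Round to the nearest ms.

Correct trials (n=9): 287, 321, 220, 300, 280, 223, 282, 312, 202
Mean correct RT = 2427/9 = 269.6667 ms
Proportion correct = 9/12
IES = 269.6667 / (9/12) = 359.556 ms

360 ms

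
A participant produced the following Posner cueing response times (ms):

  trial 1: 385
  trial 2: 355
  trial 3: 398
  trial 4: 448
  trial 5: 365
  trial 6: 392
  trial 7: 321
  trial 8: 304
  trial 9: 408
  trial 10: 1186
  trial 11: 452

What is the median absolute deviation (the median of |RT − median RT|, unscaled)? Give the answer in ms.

37 ms

Sorted: 304, 321, 355, 365, 385, 392, 398, 408, 448, 452, 1186 → median = 392
|x − 392|: 7, 37, 6, 56, 27, 0, 71, 88, 16, 794, 60
Sorted deviations: 0, 6, 7, 16, 27, 37, 56, 60, 71, 88, 794 → MAD = 37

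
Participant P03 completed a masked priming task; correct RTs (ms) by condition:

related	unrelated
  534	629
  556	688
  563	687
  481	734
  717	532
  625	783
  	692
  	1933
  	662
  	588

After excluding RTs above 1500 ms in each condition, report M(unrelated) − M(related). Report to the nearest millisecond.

87 ms

unrelated: exclude 1933
M(related) = 3476/6 = 579.333
M(unrelated) = 5995/9 = 666.111
Difference = 666.111 − 579.333 = 86.778 ms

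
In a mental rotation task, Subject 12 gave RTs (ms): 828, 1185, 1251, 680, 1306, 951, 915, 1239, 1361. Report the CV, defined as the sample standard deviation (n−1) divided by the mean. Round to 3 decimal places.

n = 9, Σ = 9716, M = 1079.5556
Σ(x−M)² = 462952.222; s = √(462952.222/8) = 240.5598
CV = 240.5598 / 1079.5556 = 0.22283

0.223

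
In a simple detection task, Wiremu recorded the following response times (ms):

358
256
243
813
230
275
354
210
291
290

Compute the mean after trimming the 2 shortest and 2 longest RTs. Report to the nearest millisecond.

285 ms

Sorted: 210, 230, 243, 256, 275, 290, 291, 354, 358, 813
Drop lowest 2 (210, 230) and highest 2 (358, 813)
Remaining (n=6): Σ = 1709, mean = 1709/6 = 284.833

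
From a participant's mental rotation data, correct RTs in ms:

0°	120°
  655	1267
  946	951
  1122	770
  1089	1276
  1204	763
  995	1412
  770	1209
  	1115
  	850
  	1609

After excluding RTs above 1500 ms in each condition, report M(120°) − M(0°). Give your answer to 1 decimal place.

99.4 ms

120°: exclude 1609
M(0°) = 6781/7 = 968.714
M(120°) = 9613/9 = 1068.111
Difference = 1068.111 − 968.714 = 99.397 ms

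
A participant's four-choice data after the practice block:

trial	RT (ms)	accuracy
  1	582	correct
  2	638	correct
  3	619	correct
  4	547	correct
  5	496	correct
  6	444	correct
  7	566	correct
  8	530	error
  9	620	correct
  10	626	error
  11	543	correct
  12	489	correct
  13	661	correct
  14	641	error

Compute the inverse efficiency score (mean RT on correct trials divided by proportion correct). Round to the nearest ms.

718 ms

Correct trials (n=11): 582, 638, 619, 547, 496, 444, 566, 620, 543, 489, 661
Mean correct RT = 6205/11 = 564.0909 ms
Proportion correct = 11/14
IES = 564.0909 / (11/14) = 717.934 ms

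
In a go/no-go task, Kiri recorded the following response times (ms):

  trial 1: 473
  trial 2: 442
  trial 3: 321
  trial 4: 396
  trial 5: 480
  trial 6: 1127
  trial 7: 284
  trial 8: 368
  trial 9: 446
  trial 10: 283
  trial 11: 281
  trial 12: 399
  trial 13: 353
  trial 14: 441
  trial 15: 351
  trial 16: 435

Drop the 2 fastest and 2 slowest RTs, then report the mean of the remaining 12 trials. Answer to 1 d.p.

Sorted: 281, 283, 284, 321, 351, 353, 368, 396, 399, 435, 441, 442, 446, 473, 480, 1127
Drop lowest 2 (281, 283) and highest 2 (480, 1127)
Remaining (n=12): Σ = 4709, mean = 4709/12 = 392.417

392.4 ms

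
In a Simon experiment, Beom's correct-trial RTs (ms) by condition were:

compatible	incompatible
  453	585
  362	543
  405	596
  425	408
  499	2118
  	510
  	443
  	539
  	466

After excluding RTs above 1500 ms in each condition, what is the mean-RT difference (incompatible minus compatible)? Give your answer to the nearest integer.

incompatible: exclude 2118
M(compatible) = 2144/5 = 428.800
M(incompatible) = 4090/8 = 511.250
Difference = 511.250 − 428.800 = 82.450 ms

82 ms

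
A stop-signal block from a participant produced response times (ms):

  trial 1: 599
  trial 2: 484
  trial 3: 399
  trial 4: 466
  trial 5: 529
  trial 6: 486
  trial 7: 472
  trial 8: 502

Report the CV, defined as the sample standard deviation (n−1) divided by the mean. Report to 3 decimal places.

0.116

n = 8, Σ = 3937, M = 492.1250
Σ(x−M)² = 22742.875; s = √(22742.875/7) = 56.9998
CV = 56.9998 / 492.1250 = 0.11582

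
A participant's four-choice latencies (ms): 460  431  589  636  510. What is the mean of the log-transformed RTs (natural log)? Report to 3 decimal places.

6.253

ln(RT): 6.1312, 6.0661, 6.3784, 6.4552, 6.2344
Σ ln(RT) = 31.2654
Mean = 31.2654/5 = 6.25307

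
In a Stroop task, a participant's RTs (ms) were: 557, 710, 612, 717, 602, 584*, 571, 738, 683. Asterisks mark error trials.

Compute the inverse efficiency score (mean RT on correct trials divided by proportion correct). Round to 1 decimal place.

729.8 ms

Correct trials (n=8): 557, 710, 612, 717, 602, 571, 738, 683
Mean correct RT = 5190/8 = 648.7500 ms
Proportion correct = 8/9
IES = 648.7500 / (8/9) = 729.844 ms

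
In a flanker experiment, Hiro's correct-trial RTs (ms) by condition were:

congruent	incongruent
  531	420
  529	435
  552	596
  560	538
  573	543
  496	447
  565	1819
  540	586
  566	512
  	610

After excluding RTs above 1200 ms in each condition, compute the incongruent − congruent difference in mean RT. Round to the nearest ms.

incongruent: exclude 1819
M(congruent) = 4912/9 = 545.778
M(incongruent) = 4687/9 = 520.778
Difference = 520.778 − 545.778 = -25.000 ms

-25 ms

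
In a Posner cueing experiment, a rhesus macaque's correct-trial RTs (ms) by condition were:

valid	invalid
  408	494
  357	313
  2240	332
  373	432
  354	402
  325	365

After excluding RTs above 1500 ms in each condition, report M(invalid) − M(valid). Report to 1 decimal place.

valid: exclude 2240
M(valid) = 1817/5 = 363.400
M(invalid) = 2338/6 = 389.667
Difference = 389.667 − 363.400 = 26.267 ms

26.3 ms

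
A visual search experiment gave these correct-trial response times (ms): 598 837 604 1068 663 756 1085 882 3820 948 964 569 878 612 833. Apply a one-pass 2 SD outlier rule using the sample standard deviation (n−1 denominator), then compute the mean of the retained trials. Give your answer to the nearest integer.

807 ms

n = 15, ΣRT = 15117, M = 1007.800
Σ(x−M)² = 8878432.40; s = √(8878432.40/14) = 796.350
Cutoffs: 1007.800 ± 2·796.350 → [-584.9, 2600.5]
Outside: 3820 → excluded.
Retained (n=14): Σ = 11297, mean = 11297/14 = 806.929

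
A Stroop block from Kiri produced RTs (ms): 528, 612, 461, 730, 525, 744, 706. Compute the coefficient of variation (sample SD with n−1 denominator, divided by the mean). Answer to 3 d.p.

0.185

n = 7, Σ = 4306, M = 615.1429
Σ(x−M)² = 77540.857; s = √(77540.857/6) = 113.6815
CV = 113.6815 / 615.1429 = 0.18480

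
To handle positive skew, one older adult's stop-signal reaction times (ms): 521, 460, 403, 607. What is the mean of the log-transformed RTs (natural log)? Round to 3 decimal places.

6.199

ln(RT): 6.2558, 6.1312, 5.9989, 6.4085
Σ ln(RT) = 24.7944
Mean = 24.7944/4 = 6.19861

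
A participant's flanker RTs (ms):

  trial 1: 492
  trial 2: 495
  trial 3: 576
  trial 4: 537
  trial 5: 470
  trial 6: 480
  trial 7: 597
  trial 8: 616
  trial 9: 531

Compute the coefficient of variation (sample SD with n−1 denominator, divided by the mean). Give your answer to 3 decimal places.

0.100

n = 9, Σ = 4794, M = 532.6667
Σ(x−M)² = 22756.000; s = √(22756.000/8) = 53.3339
CV = 53.3339 / 532.6667 = 0.10013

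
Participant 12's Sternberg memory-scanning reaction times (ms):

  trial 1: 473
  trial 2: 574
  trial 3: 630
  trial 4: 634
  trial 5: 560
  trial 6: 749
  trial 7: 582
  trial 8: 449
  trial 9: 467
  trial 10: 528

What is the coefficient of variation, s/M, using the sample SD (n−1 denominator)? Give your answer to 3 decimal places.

0.163

n = 10, Σ = 5646, M = 564.6000
Σ(x−M)² = 76128.400; s = √(76128.400/9) = 91.9713
CV = 91.9713 / 564.6000 = 0.16290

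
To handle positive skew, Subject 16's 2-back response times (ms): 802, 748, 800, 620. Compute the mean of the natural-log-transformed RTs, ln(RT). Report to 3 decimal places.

6.605

ln(RT): 6.6871, 6.6174, 6.6846, 6.4297
Σ ln(RT) = 26.4188
Mean = 26.4188/4 = 6.60471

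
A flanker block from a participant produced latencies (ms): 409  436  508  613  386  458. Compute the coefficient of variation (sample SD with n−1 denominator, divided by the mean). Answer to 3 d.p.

0.176

n = 6, Σ = 2810, M = 468.3333
Σ(x−M)² = 33953.333; s = √(33953.333/5) = 82.4055
CV = 82.4055 / 468.3333 = 0.17595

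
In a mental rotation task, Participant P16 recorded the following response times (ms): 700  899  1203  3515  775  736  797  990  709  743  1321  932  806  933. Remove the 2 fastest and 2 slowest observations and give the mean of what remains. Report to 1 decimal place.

881.4 ms

Sorted: 700, 709, 736, 743, 775, 797, 806, 899, 932, 933, 990, 1203, 1321, 3515
Drop lowest 2 (700, 709) and highest 2 (1321, 3515)
Remaining (n=10): Σ = 8814, mean = 8814/10 = 881.400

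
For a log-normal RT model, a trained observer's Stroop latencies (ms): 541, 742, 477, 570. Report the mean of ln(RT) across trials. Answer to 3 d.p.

ln(RT): 6.2934, 6.6093, 6.1675, 6.3456
Σ ln(RT) = 25.4159
Mean = 25.4159/4 = 6.35398

6.354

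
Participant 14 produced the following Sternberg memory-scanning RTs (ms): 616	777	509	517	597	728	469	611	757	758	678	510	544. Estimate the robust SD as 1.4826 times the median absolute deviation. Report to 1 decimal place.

149.7 ms

Sorted: 469, 509, 510, 517, 544, 597, 611, 616, 678, 728, 757, 758, 777 → median = 611
|x − 611| sorted: 0, 5, 14, 67, 67, 94, 101, 102, 117, 142, 146, 147, 166 → MAD = 101
Robust SD ≈ 1.4826 × 101 = 149.743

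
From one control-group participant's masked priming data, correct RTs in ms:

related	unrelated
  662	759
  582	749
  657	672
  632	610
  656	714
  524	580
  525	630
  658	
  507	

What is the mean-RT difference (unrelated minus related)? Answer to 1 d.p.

73.1 ms

M(related) = 5403/9 = 600.333
M(unrelated) = 4714/7 = 673.429
Difference = 673.429 − 600.333 = 73.095 ms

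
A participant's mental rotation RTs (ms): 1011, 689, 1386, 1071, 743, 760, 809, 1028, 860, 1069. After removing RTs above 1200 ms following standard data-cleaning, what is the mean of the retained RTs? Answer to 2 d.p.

893.33 ms

Excluded: 1386
Retained (n=9): Σ = 8040
Mean = 8040/9 = 893.3333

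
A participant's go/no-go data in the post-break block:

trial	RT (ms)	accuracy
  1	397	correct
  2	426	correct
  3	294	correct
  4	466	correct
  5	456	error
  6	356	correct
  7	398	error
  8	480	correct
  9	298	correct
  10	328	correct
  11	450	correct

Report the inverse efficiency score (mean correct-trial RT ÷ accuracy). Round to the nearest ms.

Correct trials (n=9): 397, 426, 294, 466, 356, 480, 298, 328, 450
Mean correct RT = 3495/9 = 388.3333 ms
Proportion correct = 9/11
IES = 388.3333 / (9/11) = 474.630 ms

475 ms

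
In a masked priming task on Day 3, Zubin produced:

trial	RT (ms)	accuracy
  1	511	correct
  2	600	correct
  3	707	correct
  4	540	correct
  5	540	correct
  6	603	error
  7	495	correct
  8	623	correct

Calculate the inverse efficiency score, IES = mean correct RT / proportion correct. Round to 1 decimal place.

Correct trials (n=7): 511, 600, 707, 540, 540, 495, 623
Mean correct RT = 4016/7 = 573.7143 ms
Proportion correct = 7/8
IES = 573.7143 / (7/8) = 655.673 ms

655.7 ms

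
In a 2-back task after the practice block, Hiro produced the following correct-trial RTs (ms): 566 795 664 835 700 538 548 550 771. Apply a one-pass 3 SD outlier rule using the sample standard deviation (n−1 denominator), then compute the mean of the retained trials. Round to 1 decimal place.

663.0 ms

n = 9, ΣRT = 5967, M = 663.000
Σ(x−M)² = 111070.00; s = √(111070.00/8) = 117.829
Cutoffs: 663.000 ± 3·117.829 → [309.5, 1016.5]
No RTs fall outside the cutoffs; all 9 retained. Mean = 5967/9 = 663.000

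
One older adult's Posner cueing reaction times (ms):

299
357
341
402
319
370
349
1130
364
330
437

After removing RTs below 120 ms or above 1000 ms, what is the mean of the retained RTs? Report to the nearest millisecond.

357 ms

Excluded: 1130
Retained (n=10): Σ = 3568
Mean = 3568/10 = 356.8000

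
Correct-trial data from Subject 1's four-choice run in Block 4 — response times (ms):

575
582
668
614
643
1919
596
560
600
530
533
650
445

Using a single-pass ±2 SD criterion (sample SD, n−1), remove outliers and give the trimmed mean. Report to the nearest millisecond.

n = 13, ΣRT = 8915, M = 685.769
Σ(x−M)² = 1689276.31; s = √(1689276.31/12) = 375.197
Cutoffs: 685.769 ± 2·375.197 → [-64.6, 1436.2]
Outside: 1919 → excluded.
Retained (n=12): Σ = 6996, mean = 6996/12 = 583.000

583 ms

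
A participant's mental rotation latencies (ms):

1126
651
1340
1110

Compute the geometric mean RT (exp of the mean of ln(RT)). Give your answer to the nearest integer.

1022 ms

ln(RT): 7.0264, 6.4785, 7.2004, 7.0121
Mean ln(RT) = 27.7175/4 = 6.92937
Geometric mean = exp(6.92937) = 1021.85 ms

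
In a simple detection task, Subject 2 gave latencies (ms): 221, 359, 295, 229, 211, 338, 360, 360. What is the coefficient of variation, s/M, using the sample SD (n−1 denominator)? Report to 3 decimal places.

0.225

n = 8, Σ = 2373, M = 296.6250
Σ(x−M)² = 31261.875; s = √(31261.875/7) = 66.8280
CV = 66.8280 / 296.6250 = 0.22529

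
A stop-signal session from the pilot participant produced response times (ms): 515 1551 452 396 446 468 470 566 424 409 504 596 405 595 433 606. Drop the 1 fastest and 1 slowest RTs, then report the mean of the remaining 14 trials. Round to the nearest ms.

492 ms

Sorted: 396, 405, 409, 424, 433, 446, 452, 468, 470, 504, 515, 566, 595, 596, 606, 1551
Drop lowest 1 (396) and highest 1 (1551)
Remaining (n=14): Σ = 6889, mean = 6889/14 = 492.071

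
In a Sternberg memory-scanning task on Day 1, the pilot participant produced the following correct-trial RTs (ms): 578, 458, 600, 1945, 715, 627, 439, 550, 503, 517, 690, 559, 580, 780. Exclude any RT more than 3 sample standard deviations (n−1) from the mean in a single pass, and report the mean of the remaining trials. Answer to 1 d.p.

n = 14, ΣRT = 9541, M = 681.500
Σ(x−M)² = 1837935.50; s = √(1837935.50/13) = 376.005
Cutoffs: 681.500 ± 3·376.005 → [-446.5, 1809.5]
Outside: 1945 → excluded.
Retained (n=13): Σ = 7596, mean = 7596/13 = 584.308

584.3 ms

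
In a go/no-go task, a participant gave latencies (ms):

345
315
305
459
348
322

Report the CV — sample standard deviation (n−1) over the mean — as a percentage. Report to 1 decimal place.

16.2%

n = 6, Σ = 2094, M = 349.0000
Σ(x−M)² = 15938.000; s = √(15938.000/5) = 56.4588
CV = 56.4588 / 349.0000 = 0.16177 = 16.177%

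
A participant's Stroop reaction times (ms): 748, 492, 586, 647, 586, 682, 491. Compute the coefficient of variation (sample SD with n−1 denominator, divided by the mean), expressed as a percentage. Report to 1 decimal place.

n = 7, Σ = 4232, M = 604.5714
Σ(x−M)² = 54627.714; s = √(54627.714/6) = 95.4181
CV = 95.4181 / 604.5714 = 0.15783 = 15.783%

15.8%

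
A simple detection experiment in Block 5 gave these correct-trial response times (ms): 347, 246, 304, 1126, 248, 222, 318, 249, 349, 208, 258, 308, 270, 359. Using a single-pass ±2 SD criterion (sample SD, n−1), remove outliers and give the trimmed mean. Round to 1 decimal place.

n = 14, ΣRT = 4812, M = 343.714
Σ(x−M)² = 689450.86; s = √(689450.86/13) = 230.293
Cutoffs: 343.714 ± 2·230.293 → [-116.9, 804.3]
Outside: 1126 → excluded.
Retained (n=13): Σ = 3686, mean = 3686/13 = 283.538

283.5 ms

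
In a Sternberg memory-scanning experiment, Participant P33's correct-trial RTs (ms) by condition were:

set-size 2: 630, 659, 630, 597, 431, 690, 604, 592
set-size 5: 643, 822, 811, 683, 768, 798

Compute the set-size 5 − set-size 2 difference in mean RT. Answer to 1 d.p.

150.0 ms

M(set-size 2) = 4833/8 = 604.125
M(set-size 5) = 4525/6 = 754.167
Difference = 754.167 − 604.125 = 150.042 ms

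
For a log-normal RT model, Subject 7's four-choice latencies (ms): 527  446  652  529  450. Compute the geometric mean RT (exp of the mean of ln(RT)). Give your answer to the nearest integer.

516 ms

ln(RT): 6.2672, 6.1003, 6.4800, 6.2710, 6.1092
Mean ln(RT) = 31.2278/5 = 6.24556
Geometric mean = exp(6.24556) = 515.72 ms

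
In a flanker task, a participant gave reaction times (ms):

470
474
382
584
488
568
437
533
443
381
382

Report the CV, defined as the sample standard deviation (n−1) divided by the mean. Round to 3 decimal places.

0.154

n = 11, Σ = 5142, M = 467.4545
Σ(x−M)² = 52064.727; s = √(52064.727/10) = 72.1559
CV = 72.1559 / 467.4545 = 0.15436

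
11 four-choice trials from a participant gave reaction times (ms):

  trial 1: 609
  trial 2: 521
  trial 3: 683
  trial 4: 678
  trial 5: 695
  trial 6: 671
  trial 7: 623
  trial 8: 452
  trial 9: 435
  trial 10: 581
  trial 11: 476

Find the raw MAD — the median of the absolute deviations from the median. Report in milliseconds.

Sorted: 435, 452, 476, 521, 581, 609, 623, 671, 678, 683, 695 → median = 609
|x − 609|: 0, 88, 74, 69, 86, 62, 14, 157, 174, 28, 133
Sorted deviations: 0, 14, 28, 62, 69, 74, 86, 88, 133, 157, 174 → MAD = 74

74 ms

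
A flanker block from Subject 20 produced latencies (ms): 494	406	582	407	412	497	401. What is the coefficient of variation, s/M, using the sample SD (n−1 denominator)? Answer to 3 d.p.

n = 7, Σ = 3199, M = 457.0000
Σ(x−M)² = 28856.000; s = √(28856.000/6) = 69.3494
CV = 69.3494 / 457.0000 = 0.15175

0.152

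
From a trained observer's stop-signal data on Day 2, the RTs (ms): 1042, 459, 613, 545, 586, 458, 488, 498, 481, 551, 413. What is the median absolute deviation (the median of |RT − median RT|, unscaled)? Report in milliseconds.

Sorted: 413, 458, 459, 481, 488, 498, 545, 551, 586, 613, 1042 → median = 498
|x − 498|: 544, 39, 115, 47, 88, 40, 10, 0, 17, 53, 85
Sorted deviations: 0, 10, 17, 39, 40, 47, 53, 85, 88, 115, 544 → MAD = 47

47 ms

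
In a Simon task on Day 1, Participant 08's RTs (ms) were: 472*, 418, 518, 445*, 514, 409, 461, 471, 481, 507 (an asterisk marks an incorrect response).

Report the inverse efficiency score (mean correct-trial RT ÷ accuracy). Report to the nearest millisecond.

Correct trials (n=8): 418, 518, 514, 409, 461, 471, 481, 507
Mean correct RT = 3779/8 = 472.3750 ms
Proportion correct = 8/10
IES = 472.3750 / (8/10) = 590.469 ms

590 ms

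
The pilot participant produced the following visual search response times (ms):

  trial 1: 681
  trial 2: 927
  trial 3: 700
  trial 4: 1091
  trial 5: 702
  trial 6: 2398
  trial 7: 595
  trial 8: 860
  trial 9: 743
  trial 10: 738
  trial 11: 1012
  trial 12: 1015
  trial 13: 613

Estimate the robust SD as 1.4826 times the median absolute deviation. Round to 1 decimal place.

192.7 ms

Sorted: 595, 613, 681, 700, 702, 738, 743, 860, 927, 1012, 1015, 1091, 2398 → median = 743
|x − 743| sorted: 0, 5, 41, 43, 62, 117, 130, 148, 184, 269, 272, 348, 1655 → MAD = 130
Robust SD ≈ 1.4826 × 130 = 192.738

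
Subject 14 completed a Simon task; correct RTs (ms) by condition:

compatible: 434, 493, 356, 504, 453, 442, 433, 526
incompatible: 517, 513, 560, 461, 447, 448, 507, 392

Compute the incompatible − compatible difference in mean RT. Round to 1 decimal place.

M(compatible) = 3641/8 = 455.125
M(incompatible) = 3845/8 = 480.625
Difference = 480.625 − 455.125 = 25.500 ms

25.5 ms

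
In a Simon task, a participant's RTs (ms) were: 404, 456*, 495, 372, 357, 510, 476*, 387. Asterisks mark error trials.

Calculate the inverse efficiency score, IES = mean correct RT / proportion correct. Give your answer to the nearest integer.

561 ms

Correct trials (n=6): 404, 495, 372, 357, 510, 387
Mean correct RT = 2525/6 = 420.8333 ms
Proportion correct = 6/8
IES = 420.8333 / (6/8) = 561.111 ms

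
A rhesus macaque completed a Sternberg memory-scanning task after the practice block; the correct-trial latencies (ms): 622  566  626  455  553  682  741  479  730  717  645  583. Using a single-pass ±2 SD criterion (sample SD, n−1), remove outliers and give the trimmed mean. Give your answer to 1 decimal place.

616.6 ms

n = 12, ΣRT = 7399, M = 616.583
Σ(x−M)² = 96398.92; s = √(96398.92/11) = 93.614
Cutoffs: 616.583 ± 2·93.614 → [429.4, 803.8]
No RTs fall outside the cutoffs; all 12 retained. Mean = 7399/12 = 616.583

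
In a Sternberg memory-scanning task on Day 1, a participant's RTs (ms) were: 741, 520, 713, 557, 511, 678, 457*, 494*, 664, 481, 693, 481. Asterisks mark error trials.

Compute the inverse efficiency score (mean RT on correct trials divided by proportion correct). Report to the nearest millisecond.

Correct trials (n=10): 741, 520, 713, 557, 511, 678, 664, 481, 693, 481
Mean correct RT = 6039/10 = 603.9000 ms
Proportion correct = 10/12
IES = 603.9000 / (10/12) = 724.680 ms

725 ms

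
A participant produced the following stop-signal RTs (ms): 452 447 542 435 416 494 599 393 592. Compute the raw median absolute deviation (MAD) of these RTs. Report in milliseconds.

Sorted: 393, 416, 435, 447, 452, 494, 542, 592, 599 → median = 452
|x − 452|: 0, 5, 90, 17, 36, 42, 147, 59, 140
Sorted deviations: 0, 5, 17, 36, 42, 59, 90, 140, 147 → MAD = 42

42 ms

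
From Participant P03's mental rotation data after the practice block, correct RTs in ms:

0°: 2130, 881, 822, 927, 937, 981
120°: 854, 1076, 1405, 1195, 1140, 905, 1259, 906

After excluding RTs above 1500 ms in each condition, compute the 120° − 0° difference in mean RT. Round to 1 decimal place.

182.9 ms

0°: exclude 2130
M(0°) = 4548/5 = 909.600
M(120°) = 8740/8 = 1092.500
Difference = 1092.500 − 909.600 = 182.900 ms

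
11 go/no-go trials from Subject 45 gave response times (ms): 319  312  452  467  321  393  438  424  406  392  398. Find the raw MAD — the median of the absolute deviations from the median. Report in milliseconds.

40 ms

Sorted: 312, 319, 321, 392, 393, 398, 406, 424, 438, 452, 467 → median = 398
|x − 398|: 79, 86, 54, 69, 77, 5, 40, 26, 8, 6, 0
Sorted deviations: 0, 5, 6, 8, 26, 40, 54, 69, 77, 79, 86 → MAD = 40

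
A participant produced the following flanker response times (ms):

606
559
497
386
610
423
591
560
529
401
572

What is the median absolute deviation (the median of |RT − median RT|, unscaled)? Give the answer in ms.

Sorted: 386, 401, 423, 497, 529, 559, 560, 572, 591, 606, 610 → median = 559
|x − 559|: 47, 0, 62, 173, 51, 136, 32, 1, 30, 158, 13
Sorted deviations: 0, 1, 13, 30, 32, 47, 51, 62, 136, 158, 173 → MAD = 47

47 ms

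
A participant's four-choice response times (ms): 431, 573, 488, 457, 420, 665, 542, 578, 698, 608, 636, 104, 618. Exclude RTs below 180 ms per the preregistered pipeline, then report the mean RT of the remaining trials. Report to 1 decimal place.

Excluded: 104
Retained (n=12): Σ = 6714
Mean = 6714/12 = 559.5000

559.5 ms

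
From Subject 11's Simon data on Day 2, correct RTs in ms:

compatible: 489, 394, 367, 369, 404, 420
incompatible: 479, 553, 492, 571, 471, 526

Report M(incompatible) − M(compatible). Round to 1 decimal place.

108.2 ms

M(compatible) = 2443/6 = 407.167
M(incompatible) = 3092/6 = 515.333
Difference = 515.333 − 407.167 = 108.167 ms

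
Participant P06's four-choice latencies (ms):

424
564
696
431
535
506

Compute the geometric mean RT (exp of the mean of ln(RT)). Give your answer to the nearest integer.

518 ms

ln(RT): 6.0497, 6.3351, 6.5453, 6.0661, 6.2823, 6.2265
Mean ln(RT) = 37.5050/6 = 6.25084
Geometric mean = exp(6.25084) = 518.45 ms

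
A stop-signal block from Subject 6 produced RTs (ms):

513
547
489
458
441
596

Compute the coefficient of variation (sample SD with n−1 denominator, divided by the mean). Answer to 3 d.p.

n = 6, Σ = 3044, M = 507.3333
Σ(x−M)² = 16637.333; s = √(16637.333/5) = 57.6842
CV = 57.6842 / 507.3333 = 0.11370

0.114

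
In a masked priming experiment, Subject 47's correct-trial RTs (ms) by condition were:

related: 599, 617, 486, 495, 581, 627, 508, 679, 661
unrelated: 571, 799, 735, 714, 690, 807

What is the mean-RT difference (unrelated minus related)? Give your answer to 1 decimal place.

M(related) = 5253/9 = 583.667
M(unrelated) = 4316/6 = 719.333
Difference = 719.333 − 583.667 = 135.667 ms

135.7 ms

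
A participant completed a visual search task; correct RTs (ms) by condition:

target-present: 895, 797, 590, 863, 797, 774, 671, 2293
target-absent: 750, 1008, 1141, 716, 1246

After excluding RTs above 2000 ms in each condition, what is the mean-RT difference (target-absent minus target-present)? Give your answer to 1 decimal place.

target-present: exclude 2293
M(target-present) = 5387/7 = 769.571
M(target-absent) = 4861/5 = 972.200
Difference = 972.200 − 769.571 = 202.629 ms

202.6 ms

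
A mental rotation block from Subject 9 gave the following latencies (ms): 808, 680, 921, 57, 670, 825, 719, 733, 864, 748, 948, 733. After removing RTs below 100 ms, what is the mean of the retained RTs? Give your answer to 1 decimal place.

786.3 ms

Excluded: 57
Retained (n=11): Σ = 8649
Mean = 8649/11 = 786.2727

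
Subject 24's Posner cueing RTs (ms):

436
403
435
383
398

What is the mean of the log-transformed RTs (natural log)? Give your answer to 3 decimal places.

6.017

ln(RT): 6.0776, 5.9989, 6.0753, 5.9480, 5.9865
Σ ln(RT) = 30.0864
Mean = 30.0864/5 = 6.01728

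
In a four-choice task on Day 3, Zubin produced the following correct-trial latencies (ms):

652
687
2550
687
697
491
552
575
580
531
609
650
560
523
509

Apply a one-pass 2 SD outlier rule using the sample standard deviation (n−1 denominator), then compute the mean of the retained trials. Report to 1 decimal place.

n = 15, ΣRT = 10853, M = 723.533
Σ(x−M)² = 3639205.73; s = √(3639205.73/14) = 509.846
Cutoffs: 723.533 ± 2·509.846 → [-296.2, 1743.2]
Outside: 2550 → excluded.
Retained (n=14): Σ = 8303, mean = 8303/14 = 593.071

593.1 ms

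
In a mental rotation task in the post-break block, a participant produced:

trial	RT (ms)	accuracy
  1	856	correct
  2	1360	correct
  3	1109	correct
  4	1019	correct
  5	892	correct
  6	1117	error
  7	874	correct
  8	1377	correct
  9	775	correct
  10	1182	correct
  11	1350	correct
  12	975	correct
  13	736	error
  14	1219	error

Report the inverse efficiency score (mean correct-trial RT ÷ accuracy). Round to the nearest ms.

1362 ms

Correct trials (n=11): 856, 1360, 1109, 1019, 892, 874, 1377, 775, 1182, 1350, 975
Mean correct RT = 11769/11 = 1069.9091 ms
Proportion correct = 11/14
IES = 1069.9091 / (11/14) = 1361.702 ms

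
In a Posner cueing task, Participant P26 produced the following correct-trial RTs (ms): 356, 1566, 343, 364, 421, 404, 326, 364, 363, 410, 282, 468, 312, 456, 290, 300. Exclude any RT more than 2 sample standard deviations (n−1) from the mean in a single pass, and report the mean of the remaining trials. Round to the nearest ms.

364 ms

n = 16, ΣRT = 7025, M = 439.062
Σ(x−M)² = 1401848.94; s = √(1401848.94/15) = 305.707
Cutoffs: 439.062 ± 2·305.707 → [-172.4, 1050.5]
Outside: 1566 → excluded.
Retained (n=15): Σ = 5459, mean = 5459/15 = 363.933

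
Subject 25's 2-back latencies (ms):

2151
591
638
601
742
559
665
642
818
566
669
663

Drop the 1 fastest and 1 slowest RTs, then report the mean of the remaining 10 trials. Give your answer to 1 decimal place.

Sorted: 559, 566, 591, 601, 638, 642, 663, 665, 669, 742, 818, 2151
Drop lowest 1 (559) and highest 1 (2151)
Remaining (n=10): Σ = 6595, mean = 6595/10 = 659.500

659.5 ms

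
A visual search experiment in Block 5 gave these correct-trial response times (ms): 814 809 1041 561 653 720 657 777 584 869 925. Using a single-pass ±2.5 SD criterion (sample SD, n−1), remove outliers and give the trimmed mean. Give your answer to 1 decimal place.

764.5 ms

n = 11, ΣRT = 8410, M = 764.545
Σ(x−M)² = 217680.73; s = √(217680.73/10) = 147.540
Cutoffs: 764.545 ± 2.5·147.540 → [395.7, 1133.4]
No RTs fall outside the cutoffs; all 11 retained. Mean = 8410/11 = 764.545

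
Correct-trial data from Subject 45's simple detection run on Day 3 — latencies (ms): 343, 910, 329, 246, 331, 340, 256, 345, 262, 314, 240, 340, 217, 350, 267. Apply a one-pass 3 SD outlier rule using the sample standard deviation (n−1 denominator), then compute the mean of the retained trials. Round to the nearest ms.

n = 15, ΣRT = 5090, M = 339.333
Σ(x−M)² = 378339.33; s = √(378339.33/14) = 164.391
Cutoffs: 339.333 ± 3·164.391 → [-153.8, 832.5]
Outside: 910 → excluded.
Retained (n=14): Σ = 4180, mean = 4180/14 = 298.571

299 ms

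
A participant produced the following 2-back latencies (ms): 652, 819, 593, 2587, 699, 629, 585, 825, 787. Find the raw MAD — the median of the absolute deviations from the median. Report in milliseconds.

106 ms

Sorted: 585, 593, 629, 652, 699, 787, 819, 825, 2587 → median = 699
|x − 699|: 47, 120, 106, 1888, 0, 70, 114, 126, 88
Sorted deviations: 0, 47, 70, 88, 106, 114, 120, 126, 1888 → MAD = 106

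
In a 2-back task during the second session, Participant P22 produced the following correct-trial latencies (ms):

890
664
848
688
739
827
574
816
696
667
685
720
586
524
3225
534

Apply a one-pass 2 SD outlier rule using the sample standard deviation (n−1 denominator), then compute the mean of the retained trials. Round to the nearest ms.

697 ms

n = 16, ΣRT = 13683, M = 855.188
Σ(x−M)² = 6169978.44; s = √(6169978.44/15) = 641.352
Cutoffs: 855.188 ± 2·641.352 → [-427.5, 2137.9]
Outside: 3225 → excluded.
Retained (n=15): Σ = 10458, mean = 10458/15 = 697.200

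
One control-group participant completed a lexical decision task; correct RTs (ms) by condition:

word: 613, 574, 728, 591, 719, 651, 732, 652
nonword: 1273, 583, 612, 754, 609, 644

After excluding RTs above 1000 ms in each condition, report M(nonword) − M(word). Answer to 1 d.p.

nonword: exclude 1273
M(word) = 5260/8 = 657.500
M(nonword) = 3202/5 = 640.400
Difference = 640.400 − 657.500 = -17.100 ms

-17.1 ms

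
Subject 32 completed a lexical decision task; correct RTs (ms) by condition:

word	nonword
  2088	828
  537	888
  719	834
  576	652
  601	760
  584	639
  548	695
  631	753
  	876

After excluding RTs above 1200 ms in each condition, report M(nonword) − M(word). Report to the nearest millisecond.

170 ms

word: exclude 2088
M(word) = 4196/7 = 599.429
M(nonword) = 6925/9 = 769.444
Difference = 769.444 − 599.429 = 170.016 ms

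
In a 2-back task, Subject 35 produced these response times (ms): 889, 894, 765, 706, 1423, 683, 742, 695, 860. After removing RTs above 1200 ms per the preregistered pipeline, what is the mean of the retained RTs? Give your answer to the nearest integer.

779 ms

Excluded: 1423
Retained (n=8): Σ = 6234
Mean = 6234/8 = 779.2500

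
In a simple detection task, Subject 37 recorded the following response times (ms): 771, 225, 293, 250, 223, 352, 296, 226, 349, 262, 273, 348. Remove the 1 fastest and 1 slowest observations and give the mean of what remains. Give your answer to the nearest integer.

Sorted: 223, 225, 226, 250, 262, 273, 293, 296, 348, 349, 352, 771
Drop lowest 1 (223) and highest 1 (771)
Remaining (n=10): Σ = 2874, mean = 2874/10 = 287.400

287 ms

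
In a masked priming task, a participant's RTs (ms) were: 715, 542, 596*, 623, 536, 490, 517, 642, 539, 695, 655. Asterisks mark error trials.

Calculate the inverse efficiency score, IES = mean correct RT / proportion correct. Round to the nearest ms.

Correct trials (n=10): 715, 542, 623, 536, 490, 517, 642, 539, 695, 655
Mean correct RT = 5954/10 = 595.4000 ms
Proportion correct = 10/11
IES = 595.4000 / (10/11) = 654.940 ms

655 ms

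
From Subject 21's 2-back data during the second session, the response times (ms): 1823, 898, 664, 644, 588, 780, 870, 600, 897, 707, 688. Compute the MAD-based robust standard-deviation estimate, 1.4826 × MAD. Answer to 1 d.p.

158.6 ms

Sorted: 588, 600, 644, 664, 688, 707, 780, 870, 897, 898, 1823 → median = 707
|x − 707| sorted: 0, 19, 43, 63, 73, 107, 119, 163, 190, 191, 1116 → MAD = 107
Robust SD ≈ 1.4826 × 107 = 158.638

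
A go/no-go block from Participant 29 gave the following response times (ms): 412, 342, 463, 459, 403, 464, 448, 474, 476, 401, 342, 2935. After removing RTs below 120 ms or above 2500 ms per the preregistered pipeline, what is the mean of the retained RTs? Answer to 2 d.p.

425.82 ms

Excluded: 2935
Retained (n=11): Σ = 4684
Mean = 4684/11 = 425.8182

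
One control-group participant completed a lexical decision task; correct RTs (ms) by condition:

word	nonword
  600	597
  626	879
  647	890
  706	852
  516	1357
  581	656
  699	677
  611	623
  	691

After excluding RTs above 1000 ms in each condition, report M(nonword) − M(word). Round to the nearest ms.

110 ms

nonword: exclude 1357
M(word) = 4986/8 = 623.250
M(nonword) = 5865/8 = 733.125
Difference = 733.125 − 623.250 = 109.875 ms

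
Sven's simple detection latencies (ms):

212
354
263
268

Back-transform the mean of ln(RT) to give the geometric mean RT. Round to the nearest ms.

ln(RT): 5.3566, 5.8693, 5.5722, 5.5910
Mean ln(RT) = 22.3890/4 = 5.59726
Geometric mean = exp(5.59726) = 269.69 ms

270 ms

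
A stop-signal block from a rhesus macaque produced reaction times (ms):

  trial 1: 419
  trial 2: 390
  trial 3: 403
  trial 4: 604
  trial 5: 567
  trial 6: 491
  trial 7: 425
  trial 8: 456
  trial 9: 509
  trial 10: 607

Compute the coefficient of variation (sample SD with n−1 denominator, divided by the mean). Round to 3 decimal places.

n = 10, Σ = 4871, M = 487.1000
Σ(x−M)² = 60882.900; s = √(60882.900/9) = 82.2482
CV = 82.2482 / 487.1000 = 0.16885

0.169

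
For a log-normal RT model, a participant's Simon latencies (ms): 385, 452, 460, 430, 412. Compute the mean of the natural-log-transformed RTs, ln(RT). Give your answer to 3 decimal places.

6.057

ln(RT): 5.9532, 6.1137, 6.1312, 6.0638, 6.0210
Σ ln(RT) = 30.2830
Mean = 30.2830/5 = 6.05659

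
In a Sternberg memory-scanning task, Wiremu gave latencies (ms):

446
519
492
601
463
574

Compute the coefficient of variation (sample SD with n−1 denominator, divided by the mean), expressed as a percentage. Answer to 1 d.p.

11.9%

n = 6, Σ = 3095, M = 515.8333
Σ(x−M)² = 18882.833; s = √(18882.833/5) = 61.4538
CV = 61.4538 / 515.8333 = 0.11913 = 11.913%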